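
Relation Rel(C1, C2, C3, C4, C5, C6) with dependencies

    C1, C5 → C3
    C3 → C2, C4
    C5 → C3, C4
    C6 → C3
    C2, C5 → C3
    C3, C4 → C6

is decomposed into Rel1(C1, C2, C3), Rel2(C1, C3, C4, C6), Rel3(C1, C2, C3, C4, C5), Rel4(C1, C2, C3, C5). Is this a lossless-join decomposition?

Chase test. Columns are C1, C2, C3, C4, C5, C6; row i has aⱼ where attribute j ∈ Reli, else bᵢⱼ.
Initial tableau (one row per fragment):
  row 1: a1 a2 a3 b14 b15 b16
  row 2: a1 b22 a3 a4 b25 a6
  row 3: a1 a2 a3 a4 a5 b36
  row 4: a1 a2 a3 b44 a5 b46
Rows 1 and 2 agree on C3; apply C3→C2, C4 and equate their C2, C4 entries.
Rows 1 and 4 agree on C3; apply C3→C2, C4 and equate their C2, C4 entries.
Rows 1 and 2 agree on C3, C4; apply C3, C4→C6 and equate their C6 entries.
Rows 1 and 3 agree on C3, C4; apply C3, C4→C6 and equate their C6 entries.
Rows 1 and 4 agree on C3, C4; apply C3, C4→C6 and equate their C6 entries.
Row 3 is now all distinguished symbols — the join is lossless.

Yes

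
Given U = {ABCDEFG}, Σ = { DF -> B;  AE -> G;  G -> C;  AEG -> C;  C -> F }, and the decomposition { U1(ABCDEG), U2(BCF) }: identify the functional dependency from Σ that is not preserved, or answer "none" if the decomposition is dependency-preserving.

Check DF → B: no single fragment contains all of {BDF}, and the restricted closure of {DF} across the fragments never reaches {B}.
AE → G is preserved.
G → C is preserved.
AEG → C is preserved.
C → F is preserved.

DF -> B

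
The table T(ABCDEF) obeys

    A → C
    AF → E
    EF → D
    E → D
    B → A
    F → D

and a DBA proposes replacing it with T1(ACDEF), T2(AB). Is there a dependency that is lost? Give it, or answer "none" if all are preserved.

none

A → C lies within T1.
AF → E lies within T1.
EF → D lies within T1.
E → D lies within T1.
B → A lies within T2.
F → D lies within T1.
Every dependency is enforceable on the fragments, so the decomposition is dependency-preserving.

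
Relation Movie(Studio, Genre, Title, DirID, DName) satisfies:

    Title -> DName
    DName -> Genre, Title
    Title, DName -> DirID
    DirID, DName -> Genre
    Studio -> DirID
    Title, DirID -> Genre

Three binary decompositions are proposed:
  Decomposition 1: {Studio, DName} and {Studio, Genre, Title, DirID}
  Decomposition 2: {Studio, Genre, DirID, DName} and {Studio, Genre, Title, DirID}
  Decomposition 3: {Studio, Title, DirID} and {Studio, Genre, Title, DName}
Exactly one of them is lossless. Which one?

Decomposition 3

Decomposition 1: common = {Studio}, closure = {Studio, DirID} → lossy.
Decomposition 2: common = {Studio, Genre, DirID}, closure = {Studio, Genre, DirID} → lossy.
Decomposition 3: common = {Studio, Title}, closure = {Studio, Genre, Title, DirID, DName} → lossless.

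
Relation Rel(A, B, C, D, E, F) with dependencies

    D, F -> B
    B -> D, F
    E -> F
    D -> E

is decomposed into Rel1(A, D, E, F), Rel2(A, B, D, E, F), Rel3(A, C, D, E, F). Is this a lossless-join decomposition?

Chase test. Columns are A, B, C, D, E, F; row i has aⱼ where attribute j ∈ Reli, else bᵢⱼ.
Initial tableau (one row per fragment):
  row 1: a1 b12 b13 a4 a5 a6
  row 2: a1 a2 b23 a4 a5 a6
  row 3: a1 b32 a3 a4 a5 a6
Rows 1 and 2 agree on D, F; apply D, F→B and equate their B entries.
Rows 1 and 3 agree on D, F; apply D, F→B and equate their B entries.
Row 3 is now all distinguished symbols — the join is lossless.

Yes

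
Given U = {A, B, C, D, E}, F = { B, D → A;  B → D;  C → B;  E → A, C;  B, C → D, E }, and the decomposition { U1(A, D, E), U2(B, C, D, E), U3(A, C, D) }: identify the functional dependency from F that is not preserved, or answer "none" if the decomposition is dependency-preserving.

B, D → A

Check B, D → A: no single fragment contains all of {A, B, D}, and the restricted closure of {B, D} across the fragments never reaches {A}.
B → D is preserved.
C → B is preserved.
E → A, C is preserved.
B, C → D, E is preserved.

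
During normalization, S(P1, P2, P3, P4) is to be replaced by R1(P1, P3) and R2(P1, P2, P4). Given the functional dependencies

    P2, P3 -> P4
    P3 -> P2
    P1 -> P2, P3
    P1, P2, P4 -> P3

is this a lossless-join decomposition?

Yes

Common attributes: R1 ∩ R2 = {P1}.
Closure of {P1}: P1 → P2, P3 applies, adding P2, P3; P2, P3 → P4 applies, adding P4. So (P1)⁺ = {P1, P2, P3, P4}.
This closure contains every attribute of R1, so R1 ∩ R2 → R1. The join is lossless.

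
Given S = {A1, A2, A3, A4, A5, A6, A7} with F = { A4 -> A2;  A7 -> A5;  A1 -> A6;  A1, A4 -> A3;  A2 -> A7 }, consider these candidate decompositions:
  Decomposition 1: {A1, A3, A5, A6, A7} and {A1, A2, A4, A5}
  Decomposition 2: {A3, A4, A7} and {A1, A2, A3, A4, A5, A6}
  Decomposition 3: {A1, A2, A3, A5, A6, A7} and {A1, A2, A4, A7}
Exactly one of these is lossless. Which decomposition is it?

Decomposition 2

Decomposition 1: common = {A1, A5}, closure = {A1, A5, A6} → lossy.
Decomposition 2: common = {A3, A4}, closure = {A2, A3, A4, A5, A7} → lossless.
Decomposition 3: common = {A1, A2, A7}, closure = {A1, A2, A5, A6, A7} → lossy.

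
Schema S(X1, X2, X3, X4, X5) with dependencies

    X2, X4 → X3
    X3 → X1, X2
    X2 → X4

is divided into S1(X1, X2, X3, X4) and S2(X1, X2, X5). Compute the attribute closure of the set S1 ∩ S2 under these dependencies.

X1, X2, X3, X4

S1 ∩ S2 = {X1, X2}.
X2 → X4 applies, adding X4
X2, X4 → X3 applies, adding X3
Closure: {X1, X2, X3, X4}.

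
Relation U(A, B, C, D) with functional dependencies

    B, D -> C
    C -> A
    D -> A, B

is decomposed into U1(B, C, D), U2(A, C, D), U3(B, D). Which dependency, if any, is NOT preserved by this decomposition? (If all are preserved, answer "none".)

none

B, D → C lies within U1.
C → A lies within U2.
D → A, B: restricted closure across fragments reaches A, B.
Every dependency is enforceable on the fragments, so the decomposition is dependency-preserving.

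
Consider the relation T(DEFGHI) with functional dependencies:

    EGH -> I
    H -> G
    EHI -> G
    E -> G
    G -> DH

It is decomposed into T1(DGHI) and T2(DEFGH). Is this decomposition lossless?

No

Common attributes: T1 ∩ T2 = {DGH}.
No dependency enlarges {DGH}, so (DGH)⁺ = {DGH}.
The closure contains neither all of T1 = {DGHI} nor all of T2 = {DEFGH}, so the common attributes are not a superkey of either fragment. The join is lossy.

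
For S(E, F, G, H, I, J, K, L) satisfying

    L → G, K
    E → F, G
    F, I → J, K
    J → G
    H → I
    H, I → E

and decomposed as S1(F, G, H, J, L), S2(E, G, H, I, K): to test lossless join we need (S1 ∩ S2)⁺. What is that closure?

E, F, G, H, I, J, K

S1 ∩ S2 = {G, H}.
H → I applies, adding I
H, I → E applies, adding E
E → F, G applies, adding F
F, I → J, K applies, adding J, K
Closure: {E, F, G, H, I, J, K}.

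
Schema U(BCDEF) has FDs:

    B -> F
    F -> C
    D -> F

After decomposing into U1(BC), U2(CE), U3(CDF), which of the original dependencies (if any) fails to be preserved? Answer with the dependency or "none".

Check B → F: no single fragment contains all of {BF}, and the restricted closure of {B} across the fragments never reaches {F}.
F → C is preserved.
D → F is preserved.

B -> F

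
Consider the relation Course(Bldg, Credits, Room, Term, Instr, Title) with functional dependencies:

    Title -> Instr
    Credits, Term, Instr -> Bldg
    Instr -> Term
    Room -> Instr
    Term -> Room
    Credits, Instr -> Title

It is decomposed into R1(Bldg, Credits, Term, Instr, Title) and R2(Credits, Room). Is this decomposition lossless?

Common attributes: R1 ∩ R2 = {Credits}.
No dependency enlarges {Credits}, so (Credits)⁺ = {Credits}.
The closure contains neither all of R1 = {Bldg, Credits, Term, Instr, Title} nor all of R2 = {Credits, Room}, so the common attributes are not a superkey of either fragment. The join is lossy.

No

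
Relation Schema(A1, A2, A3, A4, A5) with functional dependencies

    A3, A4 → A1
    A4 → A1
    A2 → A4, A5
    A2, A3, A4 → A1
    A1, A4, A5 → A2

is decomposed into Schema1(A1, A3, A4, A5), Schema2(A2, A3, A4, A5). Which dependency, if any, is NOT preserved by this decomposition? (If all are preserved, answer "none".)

none

A3, A4 → A1 lies within Schema1.
A4 → A1 lies within Schema1.
A2 → A4, A5 lies within Schema2.
A2, A3, A4 → A1: restricted closure across fragments reaches A1.
A1, A4, A5 → A2: restricted closure across fragments reaches A2.
Every dependency is enforceable on the fragments, so the decomposition is dependency-preserving.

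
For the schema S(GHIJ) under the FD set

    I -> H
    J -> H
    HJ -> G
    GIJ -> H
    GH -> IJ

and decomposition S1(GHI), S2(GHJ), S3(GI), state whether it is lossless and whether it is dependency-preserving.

Lossless test (chase): Rows 1 and 3 agree on I; apply I→H and equate their H entries. Rows 1 and 2 agree on GH; apply GH→IJ and equate their IJ entries. Rows 1 and 3 agree on GH; apply GH→IJ and equate their IJ entries. Row 1 is now all distinguished symbols — the join is lossless.
Dependency preservation: GIJ → H; GH → IJ are not contained in any single fragment, but the restricted closure of each left-hand side across the fragments still reaches the right-hand side; the remaining FDs each lie inside some fragment. All dependencies are preserved.

lossless and dependency-preserving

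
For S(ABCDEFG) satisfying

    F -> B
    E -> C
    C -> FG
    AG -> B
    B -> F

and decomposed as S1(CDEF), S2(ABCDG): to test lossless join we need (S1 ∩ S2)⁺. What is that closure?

S1 ∩ S2 = {CD}.
C → FG applies, adding FG
F → B applies, adding B
Closure: {BCDFG}.

BCDFG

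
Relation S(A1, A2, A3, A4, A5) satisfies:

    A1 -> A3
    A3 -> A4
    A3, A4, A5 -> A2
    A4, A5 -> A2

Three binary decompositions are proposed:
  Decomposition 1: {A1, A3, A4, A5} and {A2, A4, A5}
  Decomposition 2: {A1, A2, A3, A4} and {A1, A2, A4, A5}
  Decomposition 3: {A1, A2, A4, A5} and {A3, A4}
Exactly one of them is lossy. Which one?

Decomposition 1: common = {A4, A5}, closure = {A2, A4, A5} → lossless.
Decomposition 2: common = {A1, A2, A4}, closure = {A1, A2, A3, A4} → lossless.
Decomposition 3: common = {A4}, closure = {A4} → lossy.

Decomposition 3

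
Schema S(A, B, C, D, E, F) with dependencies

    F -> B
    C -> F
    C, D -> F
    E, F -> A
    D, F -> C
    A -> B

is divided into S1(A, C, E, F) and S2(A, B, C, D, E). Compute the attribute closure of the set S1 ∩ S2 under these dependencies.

A, B, C, E, F

S1 ∩ S2 = {A, C, E}.
C → F applies, adding F
A → B applies, adding B
Closure: {A, B, C, E, F}.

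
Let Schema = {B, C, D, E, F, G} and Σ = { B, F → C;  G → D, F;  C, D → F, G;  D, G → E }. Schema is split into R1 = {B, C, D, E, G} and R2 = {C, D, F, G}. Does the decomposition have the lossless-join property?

Yes

Common attributes: R1 ∩ R2 = {C, D, G}.
Closure of {C, D, G}: G → D, F applies, adding F; D, G → E applies, adding E. So (C, D, G)⁺ = {C, D, E, F, G}.
This closure contains every attribute of R2, so R1 ∩ R2 → R2. The join is lossless.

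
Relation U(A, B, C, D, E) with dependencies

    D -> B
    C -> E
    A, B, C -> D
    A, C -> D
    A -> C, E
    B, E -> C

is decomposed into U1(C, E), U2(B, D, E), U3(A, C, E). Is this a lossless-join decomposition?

Chase test. Columns are A, B, C, D, E; row i has aⱼ where attribute j ∈ Ui, else bᵢⱼ.
Initial tableau (one row per fragment):
  row 1: b11 b12 a3 b14 a5
  row 2: b21 a2 b23 a4 a5
  row 3: a1 b32 a3 b34 a5
No row becomes fully distinguished — the join is lossy.

No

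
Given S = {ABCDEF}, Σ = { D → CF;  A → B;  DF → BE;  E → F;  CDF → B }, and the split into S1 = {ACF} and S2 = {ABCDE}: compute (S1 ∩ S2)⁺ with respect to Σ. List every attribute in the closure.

S1 ∩ S2 = {AC}.
A → B applies, adding B
Closure: {ABC}.

ABC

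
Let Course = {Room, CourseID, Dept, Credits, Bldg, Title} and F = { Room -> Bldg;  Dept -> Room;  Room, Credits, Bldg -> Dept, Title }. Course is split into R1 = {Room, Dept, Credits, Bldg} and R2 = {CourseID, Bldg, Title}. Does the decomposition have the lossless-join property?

Common attributes: R1 ∩ R2 = {Bldg}.
No dependency enlarges {Bldg}, so (Bldg)⁺ = {Bldg}.
The closure contains neither all of R1 = {Room, Dept, Credits, Bldg} nor all of R2 = {CourseID, Bldg, Title}, so the common attributes are not a superkey of either fragment. The join is lossy.

No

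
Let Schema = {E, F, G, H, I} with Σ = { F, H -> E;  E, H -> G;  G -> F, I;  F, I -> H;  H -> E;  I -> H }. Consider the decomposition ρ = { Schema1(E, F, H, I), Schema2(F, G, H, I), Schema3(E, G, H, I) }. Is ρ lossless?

Yes

Chase test. Columns are E, F, G, H, I; row i has aⱼ where attribute j ∈ Schemai, else bᵢⱼ.
Initial tableau (one row per fragment):
  row 1: a1 a2 b13 a4 a5
  row 2: b21 a2 a3 a4 a5
  row 3: a1 b32 a3 a4 a5
Rows 1 and 2 agree on F, H; apply F, H→E and equate their E entries.
Rows 1 and 2 agree on E, H; apply E, H→G and equate their G entries.
Rows 1 and 3 agree on G; apply G→F, I and equate their F, I entries.
Row 1 is now all distinguished symbols — the join is lossless.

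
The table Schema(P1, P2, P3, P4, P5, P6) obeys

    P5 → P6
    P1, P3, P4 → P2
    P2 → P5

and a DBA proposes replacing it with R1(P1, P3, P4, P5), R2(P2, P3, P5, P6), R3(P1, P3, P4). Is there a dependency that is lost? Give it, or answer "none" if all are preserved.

Check P1, P3, P4 → P2: no single fragment contains all of {P1, P2, P3, P4}, and the restricted closure of {P1, P3, P4} across the fragments never reaches {P2}.
P5 → P6 is preserved.
P2 → P5 is preserved.

P1, P3, P4 → P2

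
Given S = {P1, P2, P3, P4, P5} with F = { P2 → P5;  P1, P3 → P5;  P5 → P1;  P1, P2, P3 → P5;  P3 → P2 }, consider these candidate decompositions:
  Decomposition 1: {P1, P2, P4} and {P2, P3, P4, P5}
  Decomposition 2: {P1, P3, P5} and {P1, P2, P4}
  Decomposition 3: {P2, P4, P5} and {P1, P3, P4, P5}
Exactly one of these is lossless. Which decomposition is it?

Decomposition 1

Decomposition 1: common = {P2, P4}, closure = {P1, P2, P4, P5} → lossless.
Decomposition 2: common = {P1}, closure = {P1} → lossy.
Decomposition 3: common = {P4, P5}, closure = {P1, P4, P5} → lossy.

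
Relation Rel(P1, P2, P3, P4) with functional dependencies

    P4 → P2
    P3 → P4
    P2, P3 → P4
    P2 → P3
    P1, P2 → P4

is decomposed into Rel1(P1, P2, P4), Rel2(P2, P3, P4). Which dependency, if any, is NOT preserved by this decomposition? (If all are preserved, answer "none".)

P4 → P2 lies within Rel1.
P3 → P4 lies within Rel2.
P2, P3 → P4 lies within Rel2.
P2 → P3 lies within Rel2.
P1, P2 → P4 lies within Rel1.
Every dependency is enforceable on the fragments, so the decomposition is dependency-preserving.

none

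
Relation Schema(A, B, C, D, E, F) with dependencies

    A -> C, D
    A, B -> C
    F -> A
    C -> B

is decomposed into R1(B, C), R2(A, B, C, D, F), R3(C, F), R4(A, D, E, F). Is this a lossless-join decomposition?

Yes

Chase test. Columns are A, B, C, D, E, F; row i has aⱼ where attribute j ∈ Ri, else bᵢⱼ.
Initial tableau (one row per fragment):
  row 1: b11 a2 a3 b14 b15 b16
  row 2: a1 a2 a3 a4 b25 a6
  row 3: b31 b32 a3 b34 b35 a6
  row 4: a1 b42 b43 a4 a5 a6
Rows 2 and 4 agree on A; apply A→C, D and equate their C, D entries.
Rows 2 and 3 agree on F; apply F→A and equate their A entries.
Rows 1 and 3 agree on C; apply C→B and equate their B entries.
Rows 1 and 4 agree on C; apply C→B and equate their B entries.
Rows 2 and 3 agree on A; apply A→C, D and equate their C, D entries.
Row 4 is now all distinguished symbols — the join is lossless.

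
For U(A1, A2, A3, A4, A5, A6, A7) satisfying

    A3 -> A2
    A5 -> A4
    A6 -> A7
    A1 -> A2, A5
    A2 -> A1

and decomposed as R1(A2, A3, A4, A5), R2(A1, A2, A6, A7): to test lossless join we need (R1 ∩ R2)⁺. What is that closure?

A1, A2, A4, A5

R1 ∩ R2 = {A2}.
A2 → A1 applies, adding A1
A1 → A2, A5 applies, adding A5
A5 → A4 applies, adding A4
Closure: {A1, A2, A4, A5}.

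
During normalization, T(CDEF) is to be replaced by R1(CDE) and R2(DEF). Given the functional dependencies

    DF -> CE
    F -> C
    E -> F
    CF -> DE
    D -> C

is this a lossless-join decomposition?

Common attributes: R1 ∩ R2 = {DE}.
Closure of {DE}: E → F applies, adding F; D → C applies, adding C. So (DE)⁺ = {CDEF}.
This closure contains every attribute of R1, so R1 ∩ R2 → R1. The join is lossless.

Yes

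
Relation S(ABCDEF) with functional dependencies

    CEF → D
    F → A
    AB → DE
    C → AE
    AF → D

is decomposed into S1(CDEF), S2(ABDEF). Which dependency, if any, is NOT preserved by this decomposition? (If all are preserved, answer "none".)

C → AE

Check C → AE: no single fragment contains all of {ACE}, and the restricted closure of {C} across the fragments never reaches {AE}.
CEF → D is preserved.
F → A is preserved.
AB → DE is preserved.
AF → D is preserved.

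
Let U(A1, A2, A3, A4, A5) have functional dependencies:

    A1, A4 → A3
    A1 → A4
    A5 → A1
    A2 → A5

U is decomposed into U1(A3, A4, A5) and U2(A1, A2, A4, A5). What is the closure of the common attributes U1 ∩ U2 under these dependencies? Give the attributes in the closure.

U1 ∩ U2 = {A4, A5}.
A5 → A1 applies, adding A1
A1, A4 → A3 applies, adding A3
Closure: {A1, A3, A4, A5}.

A1, A3, A4, A5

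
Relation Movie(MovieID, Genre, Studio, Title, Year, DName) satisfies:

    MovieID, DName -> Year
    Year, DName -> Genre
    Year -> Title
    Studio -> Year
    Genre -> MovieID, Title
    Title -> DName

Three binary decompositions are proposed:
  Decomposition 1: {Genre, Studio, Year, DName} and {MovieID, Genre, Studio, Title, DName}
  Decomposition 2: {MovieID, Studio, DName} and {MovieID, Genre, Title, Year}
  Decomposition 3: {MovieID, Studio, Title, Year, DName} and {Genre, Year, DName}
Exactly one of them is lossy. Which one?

Decomposition 1: common = {Genre, Studio, DName}, closure = {MovieID, Genre, Studio, Title, Year, DName} → lossless.
Decomposition 2: common = {MovieID}, closure = {MovieID} → lossy.
Decomposition 3: common = {Year, DName}, closure = {MovieID, Genre, Title, Year, DName} → lossless.

Decomposition 2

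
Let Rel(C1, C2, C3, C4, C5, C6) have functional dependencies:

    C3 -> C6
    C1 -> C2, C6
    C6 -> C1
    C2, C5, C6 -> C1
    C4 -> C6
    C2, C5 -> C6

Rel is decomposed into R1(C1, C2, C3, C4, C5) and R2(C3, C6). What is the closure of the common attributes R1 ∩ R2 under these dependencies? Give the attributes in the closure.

C1, C2, C3, C6

R1 ∩ R2 = {C3}.
C3 → C6 applies, adding C6
C6 → C1 applies, adding C1
C1 → C2, C6 applies, adding C2
Closure: {C1, C2, C3, C6}.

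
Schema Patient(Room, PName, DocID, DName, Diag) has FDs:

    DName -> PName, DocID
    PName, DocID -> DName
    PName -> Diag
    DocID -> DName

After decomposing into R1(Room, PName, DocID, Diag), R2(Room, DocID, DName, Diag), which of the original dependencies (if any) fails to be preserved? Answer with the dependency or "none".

DName → PName, DocID: restricted closure across fragments reaches PName, DocID.
PName, DocID → DName: restricted closure across fragments reaches DName.
PName → Diag lies within R1.
DocID → DName lies within R2.
Every dependency is enforceable on the fragments, so the decomposition is dependency-preserving.

none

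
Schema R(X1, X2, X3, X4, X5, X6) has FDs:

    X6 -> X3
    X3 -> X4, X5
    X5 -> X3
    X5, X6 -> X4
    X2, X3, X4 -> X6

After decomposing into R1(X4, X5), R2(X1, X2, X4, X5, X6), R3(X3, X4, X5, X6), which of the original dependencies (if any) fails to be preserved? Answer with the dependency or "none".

none

X6 → X3 lies within R3.
X3 → X4, X5 lies within R3.
X5 → X3 lies within R3.
X5, X6 → X4 lies within R2.
X2, X3, X4 → X6: restricted closure across fragments reaches X6.
Every dependency is enforceable on the fragments, so the decomposition is dependency-preserving.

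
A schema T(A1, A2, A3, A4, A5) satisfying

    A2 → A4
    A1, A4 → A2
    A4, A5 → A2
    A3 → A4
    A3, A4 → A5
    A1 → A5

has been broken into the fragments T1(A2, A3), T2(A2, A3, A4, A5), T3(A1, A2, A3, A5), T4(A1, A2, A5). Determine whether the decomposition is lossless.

Chase test. Columns are A1, A2, A3, A4, A5; row i has aⱼ where attribute j ∈ Ti, else bᵢⱼ.
Initial tableau (one row per fragment):
  row 1: b11 a2 a3 b14 b15
  row 2: b21 a2 a3 a4 a5
  row 3: a1 a2 a3 b34 a5
  row 4: a1 a2 b43 b44 a5
Rows 1 and 2 agree on A2; apply A2→A4 and equate their A4 entries.
Rows 1 and 3 agree on A2; apply A2→A4 and equate their A4 entries.
Rows 1 and 4 agree on A2; apply A2→A4 and equate their A4 entries.
Rows 1 and 2 agree on A3, A4; apply A3, A4→A5 and equate their A5 entries.
Row 3 is now all distinguished symbols — the join is lossless.

Yes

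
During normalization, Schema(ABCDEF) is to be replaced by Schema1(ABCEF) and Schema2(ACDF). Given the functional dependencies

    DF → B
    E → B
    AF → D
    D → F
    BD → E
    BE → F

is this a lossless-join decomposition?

Common attributes: Schema1 ∩ Schema2 = {ACF}.
Closure of {ACF}: AF → D applies, adding D; DF → B applies, adding B; BD → E applies, adding E. So (ACF)⁺ = {ABCDEF}.
This closure contains every attribute of Schema1, so Schema1 ∩ Schema2 → Schema1. The join is lossless.

Yes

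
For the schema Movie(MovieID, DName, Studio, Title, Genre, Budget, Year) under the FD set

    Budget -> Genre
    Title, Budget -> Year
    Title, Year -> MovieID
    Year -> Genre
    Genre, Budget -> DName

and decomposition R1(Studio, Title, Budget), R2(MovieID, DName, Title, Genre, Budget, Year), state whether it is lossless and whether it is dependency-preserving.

Lossless test: (Title, Budget)⁺ = {MovieID, DName, Title, Genre, Budget, Year}, which contains all of one fragment — lossless.
Dependency preservation: every FD's attributes lie within a single fragment, so each can be enforced locally — preserved.

lossless and dependency-preserving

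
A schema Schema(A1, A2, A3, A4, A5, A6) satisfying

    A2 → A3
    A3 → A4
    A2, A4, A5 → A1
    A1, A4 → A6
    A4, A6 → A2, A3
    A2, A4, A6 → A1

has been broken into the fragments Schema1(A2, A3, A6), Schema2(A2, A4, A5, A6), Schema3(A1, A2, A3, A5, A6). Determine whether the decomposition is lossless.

Chase test. Columns are A1, A2, A3, A4, A5, A6; row i has aⱼ where attribute j ∈ Schemai, else bᵢⱼ.
Initial tableau (one row per fragment):
  row 1: b11 a2 a3 b14 b15 a6
  row 2: b21 a2 b23 a4 a5 a6
  row 3: a1 a2 a3 b34 a5 a6
Rows 1 and 2 agree on A2; apply A2→A3 and equate their A3 entries.
Rows 1 and 2 agree on A3; apply A3→A4 and equate their A4 entries.
Rows 1 and 3 agree on A3; apply A3→A4 and equate their A4 entries.
Rows 2 and 3 agree on A2, A4, A5; apply A2, A4, A5→A1 and equate their A1 entries.
Rows 1 and 2 agree on A2, A4, A6; apply A2, A4, A6→A1 and equate their A1 entries.
Row 2 is now all distinguished symbols — the join is lossless.

Yes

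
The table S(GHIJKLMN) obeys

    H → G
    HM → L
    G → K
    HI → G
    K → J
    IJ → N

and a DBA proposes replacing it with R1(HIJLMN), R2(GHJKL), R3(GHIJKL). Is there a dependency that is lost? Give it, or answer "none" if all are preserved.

none

H → G lies within R2.
HM → L lies within R1.
G → K lies within R2.
HI → G lies within R3.
K → J lies within R2.
IJ → N lies within R1.
Every dependency is enforceable on the fragments, so the decomposition is dependency-preserving.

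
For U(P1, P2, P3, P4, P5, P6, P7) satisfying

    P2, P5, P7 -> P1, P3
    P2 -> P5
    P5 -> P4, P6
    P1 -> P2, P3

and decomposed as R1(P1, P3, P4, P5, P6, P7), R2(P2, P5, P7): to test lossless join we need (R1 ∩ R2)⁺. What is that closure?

R1 ∩ R2 = {P5, P7}.
P5 → P4, P6 applies, adding P4, P6
Closure: {P4, P5, P6, P7}.

P4, P5, P6, P7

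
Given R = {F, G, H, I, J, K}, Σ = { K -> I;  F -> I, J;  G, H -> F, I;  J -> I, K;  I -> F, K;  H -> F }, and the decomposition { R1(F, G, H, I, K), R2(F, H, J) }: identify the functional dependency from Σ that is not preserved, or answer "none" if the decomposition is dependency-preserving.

K → I lies within R1.
F → I, J: restricted closure across fragments reaches I, J.
G, H → F, I lies within R1.
J → I, K: restricted closure across fragments reaches I, K.
I → F, K lies within R1.
H → F lies within R1.
Every dependency is enforceable on the fragments, so the decomposition is dependency-preserving.

none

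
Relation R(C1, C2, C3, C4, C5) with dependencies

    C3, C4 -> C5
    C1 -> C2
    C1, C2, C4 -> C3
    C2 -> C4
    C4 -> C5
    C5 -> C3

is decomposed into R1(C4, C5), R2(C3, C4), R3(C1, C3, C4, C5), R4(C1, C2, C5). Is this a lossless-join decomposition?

Yes

Chase test. Columns are C1, C2, C3, C4, C5; row i has aⱼ where attribute j ∈ Ri, else bᵢⱼ.
Initial tableau (one row per fragment):
  row 1: b11 b12 b13 a4 a5
  row 2: b21 b22 a3 a4 b25
  row 3: a1 b32 a3 a4 a5
  row 4: a1 a2 b43 b44 a5
Rows 2 and 3 agree on C3, C4; apply C3, C4→C5 and equate their C5 entries.
Rows 3 and 4 agree on C1; apply C1→C2 and equate their C2 entries.
Rows 3 and 4 agree on C2; apply C2→C4 and equate their C4 entries.
Rows 1 and 2 agree on C5; apply C5→C3 and equate their C3 entries.
Rows 1 and 4 agree on C5; apply C5→C3 and equate their C3 entries.
Row 3 is now all distinguished symbols — the join is lossless.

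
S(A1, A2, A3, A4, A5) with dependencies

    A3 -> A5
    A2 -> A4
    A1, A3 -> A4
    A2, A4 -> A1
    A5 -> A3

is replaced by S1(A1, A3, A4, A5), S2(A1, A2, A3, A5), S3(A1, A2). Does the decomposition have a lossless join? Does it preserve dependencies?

Lossless test (chase): Rows 2 and 3 agree on A2; apply A2→A4 and equate their A4 entries. Rows 1 and 2 agree on A1, A3; apply A1, A3→A4 and equate their A4 entries. Row 2 is now all distinguished symbols — the join is lossless.
Dependency preservation: the restricted closure of {A2} across the fragments never reaches {A4}, so A2 → A4 cannot be enforced without a join — not preserved.

lossless but not dependency-preserving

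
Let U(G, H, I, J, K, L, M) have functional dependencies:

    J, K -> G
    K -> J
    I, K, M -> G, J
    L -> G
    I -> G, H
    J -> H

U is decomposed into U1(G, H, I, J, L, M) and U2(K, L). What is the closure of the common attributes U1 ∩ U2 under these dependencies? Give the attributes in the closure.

G, L

U1 ∩ U2 = {L}.
L → G applies, adding G
Closure: {G, L}.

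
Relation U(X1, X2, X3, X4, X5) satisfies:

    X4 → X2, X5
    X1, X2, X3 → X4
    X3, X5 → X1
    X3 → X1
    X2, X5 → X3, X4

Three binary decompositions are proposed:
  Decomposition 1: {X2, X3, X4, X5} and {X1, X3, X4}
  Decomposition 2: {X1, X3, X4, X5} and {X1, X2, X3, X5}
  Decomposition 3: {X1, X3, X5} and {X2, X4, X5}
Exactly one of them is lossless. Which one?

Decomposition 1: common = {X3, X4}, closure = {X1, X2, X3, X4, X5} → lossless.
Decomposition 2: common = {X1, X3, X5}, closure = {X1, X3, X5} → lossy.
Decomposition 3: common = {X5}, closure = {X5} → lossy.

Decomposition 1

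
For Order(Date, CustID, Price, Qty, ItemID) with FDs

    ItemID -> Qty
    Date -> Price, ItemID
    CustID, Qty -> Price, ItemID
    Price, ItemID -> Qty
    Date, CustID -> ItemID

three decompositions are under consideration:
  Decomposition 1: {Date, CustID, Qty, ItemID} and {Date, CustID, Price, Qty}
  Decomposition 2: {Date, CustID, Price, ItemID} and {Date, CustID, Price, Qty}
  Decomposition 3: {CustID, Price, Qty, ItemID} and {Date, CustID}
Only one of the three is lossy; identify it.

Decomposition 1: common = {Date, CustID, Qty}, closure = {Date, CustID, Price, Qty, ItemID} → lossless.
Decomposition 2: common = {Date, CustID, Price}, closure = {Date, CustID, Price, Qty, ItemID} → lossless.
Decomposition 3: common = {CustID}, closure = {CustID} → lossy.

Decomposition 3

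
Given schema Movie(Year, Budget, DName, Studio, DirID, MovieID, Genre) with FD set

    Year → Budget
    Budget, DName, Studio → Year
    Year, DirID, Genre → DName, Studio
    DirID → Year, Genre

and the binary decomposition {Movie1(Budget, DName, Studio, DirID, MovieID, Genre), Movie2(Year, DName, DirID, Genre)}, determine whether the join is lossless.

Yes

Common attributes: Movie1 ∩ Movie2 = {DName, DirID, Genre}.
Closure of {DName, DirID, Genre}: DirID → Year, Genre applies, adding Year; Year → Budget applies, adding Budget; Year, DirID, Genre → DName, Studio applies, adding Studio. So (DName, DirID, Genre)⁺ = {Year, Budget, DName, Studio, DirID, Genre}.
This closure contains every attribute of Movie2, so Movie1 ∩ Movie2 → Movie2. The join is lossless.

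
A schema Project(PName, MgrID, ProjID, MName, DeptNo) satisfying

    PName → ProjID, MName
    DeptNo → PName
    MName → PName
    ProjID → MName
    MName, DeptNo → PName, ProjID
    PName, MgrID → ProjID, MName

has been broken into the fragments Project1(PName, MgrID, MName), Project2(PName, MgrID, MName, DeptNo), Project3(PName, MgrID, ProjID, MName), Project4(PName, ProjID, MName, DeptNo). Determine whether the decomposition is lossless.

Yes

Chase test. Columns are PName, MgrID, ProjID, MName, DeptNo; row i has aⱼ where attribute j ∈ Projecti, else bᵢⱼ.
Initial tableau (one row per fragment):
  row 1: a1 a2 b13 a4 b15
  row 2: a1 a2 b23 a4 a5
  row 3: a1 a2 a3 a4 b35
  row 4: a1 b42 a3 a4 a5
Rows 1 and 2 agree on PName; apply PName→ProjID, MName and equate their ProjID, MName entries.
Rows 1 and 3 agree on PName; apply PName→ProjID, MName and equate their ProjID, MName entries.
Row 2 is now all distinguished symbols — the join is lossless.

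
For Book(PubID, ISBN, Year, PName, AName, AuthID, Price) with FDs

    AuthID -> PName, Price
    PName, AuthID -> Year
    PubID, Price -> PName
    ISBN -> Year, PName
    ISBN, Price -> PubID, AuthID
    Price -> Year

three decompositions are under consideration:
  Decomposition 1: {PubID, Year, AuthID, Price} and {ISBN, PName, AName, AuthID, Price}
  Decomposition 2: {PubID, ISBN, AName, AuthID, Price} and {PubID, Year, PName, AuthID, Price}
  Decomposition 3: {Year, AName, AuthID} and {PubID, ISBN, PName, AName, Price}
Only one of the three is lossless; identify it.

Decomposition 2

Decomposition 1: common = {AuthID, Price}, closure = {Year, PName, AuthID, Price} → lossy.
Decomposition 2: common = {PubID, AuthID, Price}, closure = {PubID, Year, PName, AuthID, Price} → lossless.
Decomposition 3: common = {AName}, closure = {AName} → lossy.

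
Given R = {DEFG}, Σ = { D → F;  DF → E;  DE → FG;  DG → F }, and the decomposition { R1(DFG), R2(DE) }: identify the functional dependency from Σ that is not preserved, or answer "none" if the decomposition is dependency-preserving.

none

D → F lies within R1.
DF → E: restricted closure across fragments reaches E.
DE → FG: restricted closure across fragments reaches FG.
DG → F lies within R1.
Every dependency is enforceable on the fragments, so the decomposition is dependency-preserving.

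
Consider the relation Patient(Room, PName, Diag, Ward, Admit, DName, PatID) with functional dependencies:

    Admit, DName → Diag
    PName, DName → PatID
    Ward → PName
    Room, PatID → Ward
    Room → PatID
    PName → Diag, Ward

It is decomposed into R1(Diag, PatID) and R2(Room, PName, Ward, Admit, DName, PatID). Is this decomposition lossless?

Common attributes: R1 ∩ R2 = {PatID}.
No dependency enlarges {PatID}, so (PatID)⁺ = {PatID}.
The closure contains neither all of R1 = {Diag, PatID} nor all of R2 = {Room, PName, Ward, Admit, DName, PatID}, so the common attributes are not a superkey of either fragment. The join is lossy.

No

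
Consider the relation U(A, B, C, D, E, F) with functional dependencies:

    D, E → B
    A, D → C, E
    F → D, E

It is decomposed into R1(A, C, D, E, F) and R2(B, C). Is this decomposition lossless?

No

Common attributes: R1 ∩ R2 = {C}.
No dependency enlarges {C}, so (C)⁺ = {C}.
The closure contains neither all of R1 = {A, C, D, E, F} nor all of R2 = {B, C}, so the common attributes are not a superkey of either fragment. The join is lossy.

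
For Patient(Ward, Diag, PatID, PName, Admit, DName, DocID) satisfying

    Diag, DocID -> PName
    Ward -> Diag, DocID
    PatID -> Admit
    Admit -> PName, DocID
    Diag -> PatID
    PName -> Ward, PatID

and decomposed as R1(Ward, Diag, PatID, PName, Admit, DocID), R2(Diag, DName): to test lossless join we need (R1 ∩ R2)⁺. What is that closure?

Ward, Diag, PatID, PName, Admit, DocID

R1 ∩ R2 = {Diag}.
Diag → PatID applies, adding PatID
PatID → Admit applies, adding Admit
Admit → PName, DocID applies, adding PName, DocID
PName → Ward, PatID applies, adding Ward
Closure: {Ward, Diag, PatID, PName, Admit, DocID}.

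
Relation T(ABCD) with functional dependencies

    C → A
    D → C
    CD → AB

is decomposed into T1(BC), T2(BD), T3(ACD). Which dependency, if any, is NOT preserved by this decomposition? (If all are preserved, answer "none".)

none

C → A lies within T3.
D → C lies within T3.
CD → AB: restricted closure across fragments reaches AB.
Every dependency is enforceable on the fragments, so the decomposition is dependency-preserving.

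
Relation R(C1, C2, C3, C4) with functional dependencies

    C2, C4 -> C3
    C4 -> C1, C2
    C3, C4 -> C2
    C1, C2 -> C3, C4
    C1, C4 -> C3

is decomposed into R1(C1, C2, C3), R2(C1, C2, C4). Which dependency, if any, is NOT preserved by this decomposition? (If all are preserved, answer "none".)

C2, C4 → C3: restricted closure across fragments reaches C3.
C4 → C1, C2 lies within R2.
C3, C4 → C2: restricted closure across fragments reaches C2.
C1, C2 → C3, C4: restricted closure across fragments reaches C3, C4.
C1, C4 → C3: restricted closure across fragments reaches C3.
Every dependency is enforceable on the fragments, so the decomposition is dependency-preserving.

none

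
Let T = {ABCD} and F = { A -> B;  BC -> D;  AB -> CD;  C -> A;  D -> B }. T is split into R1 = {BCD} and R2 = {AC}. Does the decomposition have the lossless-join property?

Yes

Common attributes: R1 ∩ R2 = {C}.
Closure of {C}: C → A applies, adding A; A → B applies, adding B; BC → D applies, adding D. So (C)⁺ = {ABCD}.
This closure contains every attribute of R1, so R1 ∩ R2 → R1. The join is lossless.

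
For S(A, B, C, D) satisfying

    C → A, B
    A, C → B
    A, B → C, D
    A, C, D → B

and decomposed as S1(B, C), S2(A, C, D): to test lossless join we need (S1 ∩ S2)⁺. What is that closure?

S1 ∩ S2 = {C}.
C → A, B applies, adding A, B
A, B → C, D applies, adding D
Closure: {A, B, C, D}.

A, B, C, D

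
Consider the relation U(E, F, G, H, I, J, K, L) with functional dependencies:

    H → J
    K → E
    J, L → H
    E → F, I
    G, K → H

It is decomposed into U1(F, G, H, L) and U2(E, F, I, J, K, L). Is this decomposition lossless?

Common attributes: U1 ∩ U2 = {F, L}.
No dependency enlarges {F, L}, so (F, L)⁺ = {F, L}.
The closure contains neither all of U1 = {F, G, H, L} nor all of U2 = {E, F, I, J, K, L}, so the common attributes are not a superkey of either fragment. The join is lossy.

No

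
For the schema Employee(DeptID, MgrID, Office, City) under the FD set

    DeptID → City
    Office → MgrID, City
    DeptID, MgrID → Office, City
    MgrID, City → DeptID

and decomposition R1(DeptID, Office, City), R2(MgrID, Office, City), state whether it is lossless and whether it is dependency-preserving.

lossless and dependency-preserving

Lossless test: (Office, City)⁺ = {DeptID, MgrID, Office, City}, which contains all of one fragment — lossless.
Dependency preservation: DeptID, MgrID → Office, City; MgrID, City → DeptID are not contained in any single fragment, but the restricted closure of each left-hand side across the fragments still reaches the right-hand side; the remaining FDs each lie inside some fragment. All dependencies are preserved.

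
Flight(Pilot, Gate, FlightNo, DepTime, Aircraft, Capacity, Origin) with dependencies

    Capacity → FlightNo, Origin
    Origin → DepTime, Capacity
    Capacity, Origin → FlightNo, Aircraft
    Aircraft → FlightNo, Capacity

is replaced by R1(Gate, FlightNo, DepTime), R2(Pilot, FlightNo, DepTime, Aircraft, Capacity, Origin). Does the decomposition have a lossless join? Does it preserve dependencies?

lossy but dependency-preserving

Lossless test: (FlightNo, DepTime)⁺ = {FlightNo, DepTime}, which is a superkey of neither fragment — lossy.
Dependency preservation: every FD's attributes lie within a single fragment, so each can be enforced locally — preserved.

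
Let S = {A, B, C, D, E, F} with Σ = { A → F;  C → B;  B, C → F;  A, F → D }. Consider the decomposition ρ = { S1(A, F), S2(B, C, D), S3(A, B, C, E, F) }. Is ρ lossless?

No

Chase test. Columns are A, B, C, D, E, F; row i has aⱼ where attribute j ∈ Si, else bᵢⱼ.
Initial tableau (one row per fragment):
  row 1: a1 b12 b13 b14 b15 a6
  row 2: b21 a2 a3 a4 b25 b26
  row 3: a1 a2 a3 b34 a5 a6
Rows 2 and 3 agree on B, C; apply B, C→F and equate their F entries.
Rows 1 and 3 agree on A, F; apply A, F→D and equate their D entries.
No row becomes fully distinguished — the join is lossy.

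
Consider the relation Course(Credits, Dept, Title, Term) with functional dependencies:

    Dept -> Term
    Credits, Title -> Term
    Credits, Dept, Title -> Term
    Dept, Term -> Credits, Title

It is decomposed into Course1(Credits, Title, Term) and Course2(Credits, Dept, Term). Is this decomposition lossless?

No

Common attributes: Course1 ∩ Course2 = {Credits, Term}.
No dependency enlarges {Credits, Term}, so (Credits, Term)⁺ = {Credits, Term}.
The closure contains neither all of Course1 = {Credits, Title, Term} nor all of Course2 = {Credits, Dept, Term}, so the common attributes are not a superkey of either fragment. The join is lossy.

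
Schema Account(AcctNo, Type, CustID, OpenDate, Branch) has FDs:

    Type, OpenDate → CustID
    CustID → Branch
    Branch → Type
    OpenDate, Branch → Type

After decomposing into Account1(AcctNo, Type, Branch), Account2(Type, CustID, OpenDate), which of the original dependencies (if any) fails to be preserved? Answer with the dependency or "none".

Check CustID → Branch: no single fragment contains all of {CustID, Branch}, and the restricted closure of {CustID} across the fragments never reaches {Branch}.
Type, OpenDate → CustID is preserved.
Branch → Type is preserved.
OpenDate, Branch → Type is preserved.

CustID → Branch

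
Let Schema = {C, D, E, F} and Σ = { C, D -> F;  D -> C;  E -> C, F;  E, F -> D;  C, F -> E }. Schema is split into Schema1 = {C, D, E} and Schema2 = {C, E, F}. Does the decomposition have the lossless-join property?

Common attributes: Schema1 ∩ Schema2 = {C, E}.
Closure of {C, E}: E → C, F applies, adding F; E, F → D applies, adding D. So (C, E)⁺ = {C, D, E, F}.
This closure contains every attribute of Schema1, so Schema1 ∩ Schema2 → Schema1. The join is lossless.

Yes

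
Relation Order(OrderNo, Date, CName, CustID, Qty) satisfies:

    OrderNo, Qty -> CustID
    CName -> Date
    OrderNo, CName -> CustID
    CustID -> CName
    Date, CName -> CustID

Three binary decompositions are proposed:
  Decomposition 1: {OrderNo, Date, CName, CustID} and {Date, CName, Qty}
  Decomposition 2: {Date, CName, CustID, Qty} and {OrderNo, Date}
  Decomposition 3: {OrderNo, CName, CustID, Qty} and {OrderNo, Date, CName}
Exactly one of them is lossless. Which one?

Decomposition 3

Decomposition 1: common = {Date, CName}, closure = {Date, CName, CustID} → lossy.
Decomposition 2: common = {Date}, closure = {Date} → lossy.
Decomposition 3: common = {OrderNo, CName}, closure = {OrderNo, Date, CName, CustID} → lossless.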